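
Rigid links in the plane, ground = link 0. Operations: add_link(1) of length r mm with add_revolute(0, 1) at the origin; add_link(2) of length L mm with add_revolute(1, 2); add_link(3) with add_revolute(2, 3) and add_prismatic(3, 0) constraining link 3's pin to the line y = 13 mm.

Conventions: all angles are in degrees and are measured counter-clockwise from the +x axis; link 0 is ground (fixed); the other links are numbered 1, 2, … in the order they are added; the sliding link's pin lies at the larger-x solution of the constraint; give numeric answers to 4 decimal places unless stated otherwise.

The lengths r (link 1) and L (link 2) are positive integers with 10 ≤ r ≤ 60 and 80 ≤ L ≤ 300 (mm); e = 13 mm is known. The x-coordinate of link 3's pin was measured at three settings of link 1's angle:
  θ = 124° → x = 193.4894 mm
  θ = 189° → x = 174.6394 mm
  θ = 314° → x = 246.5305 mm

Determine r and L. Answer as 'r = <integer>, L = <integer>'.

constraint per measurement: (x − r cos θ)² + (r sin θ − e)² = L²
subtracting the θ₁ and θ₂ equations cancels the r² and L² terms:
r = (x₁² − x₂²) / (2[(x₁cos θ₁ + e sin θ₁) − (x₂cos θ₂ + e sin θ₂)]) = 45.0000 → r = 45
L² = (x₁ − r cos θ₁)² + (r sin θ₁ − e)² = 48399.9849 → L = 220.0000 → L = 220
check at θ₃=314°: x = 246.5305 (printed 246.5305) ✓

r = 45, L = 220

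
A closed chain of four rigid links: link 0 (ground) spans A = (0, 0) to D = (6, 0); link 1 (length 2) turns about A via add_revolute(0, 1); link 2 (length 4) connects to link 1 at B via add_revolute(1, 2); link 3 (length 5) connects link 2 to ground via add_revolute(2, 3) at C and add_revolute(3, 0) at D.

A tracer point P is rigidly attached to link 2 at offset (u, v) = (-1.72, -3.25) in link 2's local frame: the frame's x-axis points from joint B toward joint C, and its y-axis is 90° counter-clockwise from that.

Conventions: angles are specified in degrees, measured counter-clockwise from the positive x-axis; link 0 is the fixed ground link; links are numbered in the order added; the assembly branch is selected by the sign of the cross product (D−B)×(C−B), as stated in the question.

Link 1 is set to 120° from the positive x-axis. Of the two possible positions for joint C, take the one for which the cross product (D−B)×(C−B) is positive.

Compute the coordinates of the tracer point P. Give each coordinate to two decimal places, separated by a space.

A=(0,0), D=(6.00,0)
B = A + 2.00·(cos120°, sin120°) = (-1.0000, 1.7321)
|BD| = 7.2111
circle(B,4.00) ∩ circle(D,5.00): a=2.9815, h=2.6666
  candidates: C₊=(2.5347,3.6044) cross=19.229; C₋=(1.2537,-1.5726) cross=-19.229
  branch + wants cross > 0 → take C=(2.5347,3.6044) (cross=19.229)
ex = (C−B)/|BC| = (0.8837,0.4681); ey = (-0.4681,0.8837)
P = B + -1.72·ex + -3.25·ey = (-0.9986,-1.9450)

-1.00 -1.95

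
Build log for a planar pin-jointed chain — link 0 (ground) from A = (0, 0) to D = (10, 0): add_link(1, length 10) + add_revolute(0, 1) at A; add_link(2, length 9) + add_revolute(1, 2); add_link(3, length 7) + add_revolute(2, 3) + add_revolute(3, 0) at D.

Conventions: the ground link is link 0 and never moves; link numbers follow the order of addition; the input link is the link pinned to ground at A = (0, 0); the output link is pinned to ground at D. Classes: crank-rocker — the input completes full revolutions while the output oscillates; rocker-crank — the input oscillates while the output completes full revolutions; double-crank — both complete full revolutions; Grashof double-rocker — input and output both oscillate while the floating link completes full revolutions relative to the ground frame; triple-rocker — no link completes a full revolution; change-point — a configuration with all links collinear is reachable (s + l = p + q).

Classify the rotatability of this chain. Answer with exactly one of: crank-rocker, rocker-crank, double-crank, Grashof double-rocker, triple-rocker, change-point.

lengths: ground=10, input=10, coupler=9, output=7
sorted: s=7 (shortest), l=10 (longest), p+q=19
s + l = 17 vs p + q = 19
s + l < p + q (Grashof) with shortest = output link → rocker-crank

rocker-crank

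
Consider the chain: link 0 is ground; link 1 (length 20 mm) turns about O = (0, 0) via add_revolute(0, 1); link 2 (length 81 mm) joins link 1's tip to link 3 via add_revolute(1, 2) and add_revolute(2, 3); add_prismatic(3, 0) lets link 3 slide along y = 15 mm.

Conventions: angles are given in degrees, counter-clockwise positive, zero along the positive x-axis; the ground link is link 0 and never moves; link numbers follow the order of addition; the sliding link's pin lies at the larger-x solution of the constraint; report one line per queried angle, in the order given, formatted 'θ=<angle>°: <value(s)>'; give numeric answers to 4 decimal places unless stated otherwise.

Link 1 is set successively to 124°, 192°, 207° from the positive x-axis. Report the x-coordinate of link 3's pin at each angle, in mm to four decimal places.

geometry: r = 20 mm, L = 81 mm, e = 15 mm
θ=124°: crank pin P = (r cos θ, r sin θ) = (-11.183858, 16.580751)
θ=124°: h = r sin θ − e = 16.580751 − 15 = 1.580751
θ=124°: x = r cos θ + √(L² − h²) = -11.183858 + 80.984574 = 69.800716
θ=192°: crank pin P = (r cos θ, r sin θ) = (-19.562952, -4.158234)
θ=192°: h = r sin θ − e = -4.158234 − 15 = -19.158234
θ=192°: x = r cos θ + √(L² − h²) = -19.562952 + 78.701729 = 59.138777
θ=207°: crank pin P = (r cos θ, r sin θ) = (-17.820130, -9.079810)
θ=207°: h = r sin θ − e = -9.079810 − 15 = -24.079810
θ=207°: x = r cos θ + √(L² − h²) = -17.820130 + 77.337977 = 59.517847

θ=124°: 69.8007
θ=192°: 59.1388
θ=207°: 59.5178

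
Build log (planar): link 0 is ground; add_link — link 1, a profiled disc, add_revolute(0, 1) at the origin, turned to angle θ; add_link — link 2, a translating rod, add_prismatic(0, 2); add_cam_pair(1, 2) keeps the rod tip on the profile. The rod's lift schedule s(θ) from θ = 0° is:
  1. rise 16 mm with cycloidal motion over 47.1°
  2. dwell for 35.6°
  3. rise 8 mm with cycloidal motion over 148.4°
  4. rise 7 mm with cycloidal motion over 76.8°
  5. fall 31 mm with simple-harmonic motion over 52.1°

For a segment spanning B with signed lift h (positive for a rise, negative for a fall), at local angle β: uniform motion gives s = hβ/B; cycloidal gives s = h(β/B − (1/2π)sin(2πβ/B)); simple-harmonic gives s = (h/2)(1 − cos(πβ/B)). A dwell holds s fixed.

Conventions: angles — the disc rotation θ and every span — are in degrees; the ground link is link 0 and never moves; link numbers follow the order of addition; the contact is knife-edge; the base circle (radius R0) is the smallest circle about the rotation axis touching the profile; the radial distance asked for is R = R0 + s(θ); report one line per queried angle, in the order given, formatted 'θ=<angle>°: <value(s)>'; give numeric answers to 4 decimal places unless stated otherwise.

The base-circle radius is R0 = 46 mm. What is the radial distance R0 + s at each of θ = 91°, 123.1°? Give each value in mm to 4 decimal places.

seg 1 [0°–47.1°] cycloidal, h=16: full span → s += 16 → s = 16.0000
seg 2 [47.1°–82.7°] dwell: s stays 16.0000
seg 3 [82.7°–231.1°] cycloidal, h=8: θ=91° here. β=8.3, B=148.4. 8·(0.0559 − sin(2π·0.0559)/(2π)) = 0.0092 → s = 16.0092
seg 3 [82.7°–231.1°] cycloidal, h=8: θ=123.1° here. β=40.4, B=148.4. 8·(0.2722 − sin(2π·0.2722)/(2π)) = 0.9171 → s = 16.9171
θ=91°: R = R0 + s = 46 + 16.0092 = 62.0092
θ=123.1°: R = R0 + s = 46 + 16.9171 = 62.9171

θ=91°: 62.0092
θ=123.1°: 62.9171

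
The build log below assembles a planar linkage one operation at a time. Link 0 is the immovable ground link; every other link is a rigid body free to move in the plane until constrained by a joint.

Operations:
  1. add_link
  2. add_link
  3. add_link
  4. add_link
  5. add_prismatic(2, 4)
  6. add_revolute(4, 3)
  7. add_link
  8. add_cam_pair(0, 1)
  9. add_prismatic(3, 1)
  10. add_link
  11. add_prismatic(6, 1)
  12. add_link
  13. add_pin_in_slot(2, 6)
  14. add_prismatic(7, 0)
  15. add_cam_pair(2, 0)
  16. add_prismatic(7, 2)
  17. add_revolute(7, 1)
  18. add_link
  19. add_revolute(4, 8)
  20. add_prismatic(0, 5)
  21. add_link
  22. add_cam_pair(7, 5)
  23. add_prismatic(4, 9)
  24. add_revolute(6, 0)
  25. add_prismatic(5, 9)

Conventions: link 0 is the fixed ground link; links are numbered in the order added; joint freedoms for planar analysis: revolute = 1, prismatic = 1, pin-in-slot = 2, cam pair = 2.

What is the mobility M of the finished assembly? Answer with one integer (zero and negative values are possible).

link 0 = ground. State L|J1|J2 = 1|0|0
+link1  2|0|0
+link2  3|0|0
+link3  4|0|0
+link4  5|0|0
P(2,4) f=1→J1  5|1|0
R(4,3) f=1→J1  5|2|0
+link5  6|2|0
C(0,1) f=2→J2  6|2|1
P(3,1) f=1→J1  6|3|1
+link6  7|3|1
P(6,1) f=1→J1  7|4|1
+link7  8|4|1
PS(2,6) f=2→J2  8|4|2
P(7,0) f=1→J1  8|5|2
C(2,0) f=2→J2  8|5|3
P(7,2) f=1→J1  8|6|3
R(7,1) f=1→J1  8|7|3
+link8  9|7|3
R(4,8) f=1→J1  9|8|3
P(0,5) f=1→J1  9|9|3
+link9  10|9|3
C(7,5) f=2→J2  10|9|4
P(4,9) f=1→J1  10|10|4
R(6,0) f=1→J1  10|11|4
P(5,9) f=1→J1  10|12|4
M = 3(10−1)−2·12−4 = 27−24−4 = -1

M = -1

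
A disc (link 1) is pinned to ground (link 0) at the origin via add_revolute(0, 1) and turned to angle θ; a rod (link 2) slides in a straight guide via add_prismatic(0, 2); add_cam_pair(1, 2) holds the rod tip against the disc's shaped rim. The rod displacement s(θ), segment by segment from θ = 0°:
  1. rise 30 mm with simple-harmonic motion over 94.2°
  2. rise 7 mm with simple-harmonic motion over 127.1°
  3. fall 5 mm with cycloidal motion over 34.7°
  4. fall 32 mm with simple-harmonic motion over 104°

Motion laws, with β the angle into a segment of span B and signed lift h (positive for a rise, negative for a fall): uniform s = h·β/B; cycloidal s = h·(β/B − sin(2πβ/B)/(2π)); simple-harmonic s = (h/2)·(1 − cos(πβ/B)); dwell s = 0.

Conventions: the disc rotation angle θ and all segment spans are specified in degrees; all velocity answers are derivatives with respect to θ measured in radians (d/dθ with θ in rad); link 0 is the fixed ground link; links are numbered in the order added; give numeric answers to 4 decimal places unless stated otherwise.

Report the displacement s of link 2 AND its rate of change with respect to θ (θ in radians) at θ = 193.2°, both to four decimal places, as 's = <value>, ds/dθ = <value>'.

segment 1 (0° to 94.2°, simple-harmonic, h = 30) is passed completely: s = 0.0000 + (30) = 30.0000
θ = 193.2° falls in segment 2 (94.2° to 221.3°, simple-harmonic, h = 7): β = 193.2 − 94.2 = 99°, B = 127.1°; Δs = 7/2·(1 − cos(π·0.7789)) = 6.1892; s = 30.0000 + 6.1892 = 36.1892
velocity in seg [94.2°–221.3°] (simple-harmonic), θ in radians: β = 99° = 1.7279 rad, B = 127.1° = 2.2183 rad; ds/dθ = (πh/(2B)) sin(πβ/B) = (π·7/(2·2.2183)) sin(π·0.7789) = 3.172546 mm/rad

s = 36.1892, ds/dθ = 3.1725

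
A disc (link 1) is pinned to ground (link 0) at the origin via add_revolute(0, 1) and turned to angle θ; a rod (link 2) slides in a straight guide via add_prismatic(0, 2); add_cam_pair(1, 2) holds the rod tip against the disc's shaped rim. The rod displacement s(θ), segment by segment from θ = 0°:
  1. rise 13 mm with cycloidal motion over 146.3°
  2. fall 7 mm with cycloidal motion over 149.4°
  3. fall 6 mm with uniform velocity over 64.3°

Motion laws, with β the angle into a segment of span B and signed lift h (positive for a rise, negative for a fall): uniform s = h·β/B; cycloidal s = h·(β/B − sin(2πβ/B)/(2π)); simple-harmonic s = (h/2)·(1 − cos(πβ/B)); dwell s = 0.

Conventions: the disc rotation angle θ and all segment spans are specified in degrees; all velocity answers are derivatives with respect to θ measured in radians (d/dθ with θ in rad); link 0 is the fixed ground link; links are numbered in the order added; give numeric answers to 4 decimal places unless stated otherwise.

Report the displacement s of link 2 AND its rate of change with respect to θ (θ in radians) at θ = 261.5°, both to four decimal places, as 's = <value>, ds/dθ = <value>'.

segment 1 (0° to 146.3°, cycloidal, h = 13) is passed completely: s = 0.0000 + (13) = 13.0000
θ = 261.5° falls in segment 2 (146.3° to 295.7°, cycloidal, h = -7): β = 261.5 − 146.3 = 115.2°, B = 149.4°; Δs = -7·(0.7711 − sin(2π·0.7711)/(2π)) = -6.5019; s = 13.0000 − 6.5019 = 6.4981
velocity in seg [146.3°–295.7°] (cycloidal), θ in radians: β = 115.2° = 2.0106 rad, B = 149.4° = 2.6075 rad; ds/dθ = (h/B)(1 − cos(2πβ/B)) = ((-7)/2.6075)(1 − cos(2π·0.7711)) = -2.329941 mm/rad

s = 6.4981, ds/dθ = -2.3299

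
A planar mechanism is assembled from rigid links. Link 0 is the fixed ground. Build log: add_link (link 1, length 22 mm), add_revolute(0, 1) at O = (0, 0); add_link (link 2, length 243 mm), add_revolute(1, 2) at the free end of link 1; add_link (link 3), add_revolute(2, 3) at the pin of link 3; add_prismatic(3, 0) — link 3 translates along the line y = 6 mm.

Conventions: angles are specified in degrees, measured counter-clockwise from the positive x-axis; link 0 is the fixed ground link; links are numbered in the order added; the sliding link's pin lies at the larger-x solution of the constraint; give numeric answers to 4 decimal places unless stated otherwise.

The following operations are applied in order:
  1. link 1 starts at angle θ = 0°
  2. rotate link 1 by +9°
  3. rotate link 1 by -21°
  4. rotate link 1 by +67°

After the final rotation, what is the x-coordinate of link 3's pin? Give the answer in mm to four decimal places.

geometry: r = 22 mm, L = 243 mm, e = 6 mm; θ starts at 0°
rotate link 1 by +9°: θ ← 0° +9° = 9°
rotate link 1 by -21°: θ ← 9° -21° = -12°
rotate link 1 by +67°: θ ← -12° +67° = 55°
crank pin P = (r cos θ, r sin θ) = (12.618682, 18.021345)
h = r sin θ − e = 18.021345 − 6 = 12.021345
x = r cos θ + √(L² − h²) = 12.618682 + 242.702467 = 255.321148

255.3211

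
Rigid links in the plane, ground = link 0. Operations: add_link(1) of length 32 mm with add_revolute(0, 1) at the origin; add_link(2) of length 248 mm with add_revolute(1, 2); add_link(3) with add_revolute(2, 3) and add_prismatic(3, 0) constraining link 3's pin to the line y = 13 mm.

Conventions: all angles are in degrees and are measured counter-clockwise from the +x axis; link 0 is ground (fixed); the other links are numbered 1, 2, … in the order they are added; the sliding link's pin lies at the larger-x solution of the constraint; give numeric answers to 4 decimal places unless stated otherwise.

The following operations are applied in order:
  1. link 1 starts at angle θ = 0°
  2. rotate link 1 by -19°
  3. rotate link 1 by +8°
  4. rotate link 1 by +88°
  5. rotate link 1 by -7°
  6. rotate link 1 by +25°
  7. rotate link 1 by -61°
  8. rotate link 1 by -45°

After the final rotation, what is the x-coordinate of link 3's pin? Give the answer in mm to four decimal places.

geometry: r = 32 mm, L = 248 mm, e = 13 mm; θ starts at 0°
rotate link 1 by -19°: θ ← 0° -19° = -19°
rotate link 1 by +8°: θ ← -19° +8° = -11°
rotate link 1 by +88°: θ ← -11° +88° = 77°
rotate link 1 by -7°: θ ← 77° -7° = 70°
rotate link 1 by +25°: θ ← 70° +25° = 95°
rotate link 1 by -61°: θ ← 95° -61° = 34°
rotate link 1 by -45°: θ ← 34° -45° = -11°
crank pin P = (r cos θ, r sin θ) = (31.412070, -6.105888)
h = r sin θ − e = -6.105888 − 13 = -19.105888
x = r cos θ + √(L² − h²) = 31.412070 + 247.262947 = 278.675017

278.6750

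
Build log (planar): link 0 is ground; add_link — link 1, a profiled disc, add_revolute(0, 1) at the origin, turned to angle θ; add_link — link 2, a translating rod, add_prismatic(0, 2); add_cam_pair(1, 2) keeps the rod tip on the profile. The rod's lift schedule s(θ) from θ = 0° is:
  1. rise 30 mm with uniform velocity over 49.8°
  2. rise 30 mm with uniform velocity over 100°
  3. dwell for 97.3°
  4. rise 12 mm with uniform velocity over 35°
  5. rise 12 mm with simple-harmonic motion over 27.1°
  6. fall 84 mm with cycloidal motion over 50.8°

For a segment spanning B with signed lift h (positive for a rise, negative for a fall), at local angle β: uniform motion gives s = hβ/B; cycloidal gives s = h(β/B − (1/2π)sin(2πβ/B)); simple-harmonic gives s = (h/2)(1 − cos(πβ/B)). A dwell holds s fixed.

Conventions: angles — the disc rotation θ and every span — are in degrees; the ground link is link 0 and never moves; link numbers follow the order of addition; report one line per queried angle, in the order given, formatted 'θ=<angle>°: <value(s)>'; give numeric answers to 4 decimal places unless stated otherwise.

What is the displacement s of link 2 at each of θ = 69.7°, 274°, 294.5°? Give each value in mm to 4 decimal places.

seg 1 [0°–49.8°] uniform, h=30: full span → s += 30 → s = 30.0000
seg 2 [49.8°–149.8°] uniform, h=30: θ=69.7° here. β=19.9, B=100. 30·19.9/100 = 5.9700 → s = 35.9700
seg 2 [49.8°–149.8°] uniform, h=30: full span → s += 30 → s = 60.0000
seg 3 [149.8°–247.1°] dwell: s stays 60.0000
seg 4 [247.1°–282.1°] uniform, h=12: θ=274° here. β=26.9, B=35. 12·26.9/35 = 9.2229 → s = 69.2229
seg 4 [247.1°–282.1°] uniform, h=12: full span → s += 12 → s = 72.0000
seg 5 [282.1°–309.2°] simple-harmonic, h=12: θ=294.5° here. β=12.4, B=27.1. 12/2·(1 − cos(π·0.4576)) = 5.2025 → s = 77.2025

θ=69.7°: 35.9700
θ=274°: 69.2229
θ=294.5°: 77.2025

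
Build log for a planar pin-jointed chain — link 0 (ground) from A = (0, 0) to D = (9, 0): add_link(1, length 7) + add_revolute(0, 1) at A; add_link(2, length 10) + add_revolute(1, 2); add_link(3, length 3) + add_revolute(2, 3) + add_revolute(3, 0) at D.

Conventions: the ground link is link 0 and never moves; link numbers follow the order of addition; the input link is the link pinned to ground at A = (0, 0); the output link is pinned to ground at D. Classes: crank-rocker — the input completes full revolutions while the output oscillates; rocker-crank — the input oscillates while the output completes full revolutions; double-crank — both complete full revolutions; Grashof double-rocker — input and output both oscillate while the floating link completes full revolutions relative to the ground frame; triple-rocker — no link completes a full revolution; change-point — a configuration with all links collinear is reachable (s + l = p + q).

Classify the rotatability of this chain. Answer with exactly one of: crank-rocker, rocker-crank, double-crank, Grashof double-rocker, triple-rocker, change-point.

lengths: ground=9, input=7, coupler=10, output=3
sorted: s=3 (shortest), l=10 (longest), p+q=16
s + l = 13 vs p + q = 16
s + l < p + q (Grashof) with shortest = output link → rocker-crank

rocker-crank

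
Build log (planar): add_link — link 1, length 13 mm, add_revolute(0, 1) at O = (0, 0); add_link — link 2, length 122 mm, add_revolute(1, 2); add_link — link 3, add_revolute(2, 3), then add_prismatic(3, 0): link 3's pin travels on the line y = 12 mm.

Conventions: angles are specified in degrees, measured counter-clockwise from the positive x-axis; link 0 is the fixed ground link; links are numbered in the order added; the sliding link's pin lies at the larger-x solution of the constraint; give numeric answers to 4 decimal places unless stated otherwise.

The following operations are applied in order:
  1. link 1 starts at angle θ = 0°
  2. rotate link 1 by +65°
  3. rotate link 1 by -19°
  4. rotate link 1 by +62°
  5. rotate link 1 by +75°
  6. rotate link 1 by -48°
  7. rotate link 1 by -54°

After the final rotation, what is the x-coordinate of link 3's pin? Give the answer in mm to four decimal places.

geometry: r = 13 mm, L = 122 mm, e = 12 mm; θ starts at 0°
rotate link 1 by +65°: θ ← 0° +65° = 65°
rotate link 1 by -19°: θ ← 65° -19° = 46°
rotate link 1 by +62°: θ ← 46° +62° = 108°
rotate link 1 by +75°: θ ← 108° +75° = 183°
rotate link 1 by -48°: θ ← 183° -48° = 135°
rotate link 1 by -54°: θ ← 135° -54° = 81°
crank pin P = (r cos θ, r sin θ) = (2.033648, 12.839948)
h = r sin θ − e = 12.839948 − 12 = 0.839948
x = r cos θ + √(L² − h²) = 2.033648 + 121.997109 = 124.030757

124.0308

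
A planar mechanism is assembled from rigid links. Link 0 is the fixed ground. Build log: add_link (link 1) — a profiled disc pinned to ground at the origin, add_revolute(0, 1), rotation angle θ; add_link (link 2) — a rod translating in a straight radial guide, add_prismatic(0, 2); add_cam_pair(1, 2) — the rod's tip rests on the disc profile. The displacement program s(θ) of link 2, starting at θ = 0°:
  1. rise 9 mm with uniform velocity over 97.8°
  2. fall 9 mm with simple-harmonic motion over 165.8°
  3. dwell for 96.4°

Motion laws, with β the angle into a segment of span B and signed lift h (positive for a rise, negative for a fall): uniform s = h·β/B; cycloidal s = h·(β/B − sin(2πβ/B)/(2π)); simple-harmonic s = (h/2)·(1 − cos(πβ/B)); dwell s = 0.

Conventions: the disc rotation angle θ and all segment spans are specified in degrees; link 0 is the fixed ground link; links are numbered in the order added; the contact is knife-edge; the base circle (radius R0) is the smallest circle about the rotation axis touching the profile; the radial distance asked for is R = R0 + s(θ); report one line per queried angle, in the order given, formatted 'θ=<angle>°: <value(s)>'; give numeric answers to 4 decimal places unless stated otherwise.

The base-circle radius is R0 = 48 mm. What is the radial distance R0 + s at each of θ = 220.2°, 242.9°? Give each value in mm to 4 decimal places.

seg 1 [0°–97.8°] uniform, h=9: full span → s += 9 → s = 9.0000
seg 2 [97.8°–263.6°] simple-harmonic, h=-9: θ=220.2° here. β=122.4, B=165.8. -9/2·(1 − cos(π·0.7382)) = -7.5623 → s = 1.4377
seg 2 [97.8°–263.6°] simple-harmonic, h=-9: θ=242.9° here. β=145.1, B=165.8. -9/2·(1 − cos(π·0.8752)) = -8.6583 → s = 0.3417
θ=220.2°: R = R0 + s = 48 + 1.4377 = 49.4377
θ=242.9°: R = R0 + s = 48 + 0.3417 = 48.3417

θ=220.2°: 49.4377
θ=242.9°: 48.3417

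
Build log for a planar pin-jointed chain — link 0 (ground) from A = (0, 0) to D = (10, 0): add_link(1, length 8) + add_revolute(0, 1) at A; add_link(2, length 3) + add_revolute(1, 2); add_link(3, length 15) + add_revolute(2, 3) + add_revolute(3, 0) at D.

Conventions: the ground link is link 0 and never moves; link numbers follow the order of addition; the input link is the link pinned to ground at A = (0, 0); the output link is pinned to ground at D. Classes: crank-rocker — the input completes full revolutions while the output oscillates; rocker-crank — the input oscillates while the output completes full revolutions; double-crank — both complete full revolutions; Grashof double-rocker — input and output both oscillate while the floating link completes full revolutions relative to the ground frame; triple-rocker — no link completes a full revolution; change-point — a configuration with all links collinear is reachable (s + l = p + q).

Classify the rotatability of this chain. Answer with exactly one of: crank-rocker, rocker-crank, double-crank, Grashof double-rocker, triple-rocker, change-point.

lengths: ground=10, input=8, coupler=3, output=15
sorted: s=3 (shortest), l=15 (longest), p+q=18
s + l = 18 vs p + q = 18
s + l = p + q → change-point (collinear configuration reachable)

change-point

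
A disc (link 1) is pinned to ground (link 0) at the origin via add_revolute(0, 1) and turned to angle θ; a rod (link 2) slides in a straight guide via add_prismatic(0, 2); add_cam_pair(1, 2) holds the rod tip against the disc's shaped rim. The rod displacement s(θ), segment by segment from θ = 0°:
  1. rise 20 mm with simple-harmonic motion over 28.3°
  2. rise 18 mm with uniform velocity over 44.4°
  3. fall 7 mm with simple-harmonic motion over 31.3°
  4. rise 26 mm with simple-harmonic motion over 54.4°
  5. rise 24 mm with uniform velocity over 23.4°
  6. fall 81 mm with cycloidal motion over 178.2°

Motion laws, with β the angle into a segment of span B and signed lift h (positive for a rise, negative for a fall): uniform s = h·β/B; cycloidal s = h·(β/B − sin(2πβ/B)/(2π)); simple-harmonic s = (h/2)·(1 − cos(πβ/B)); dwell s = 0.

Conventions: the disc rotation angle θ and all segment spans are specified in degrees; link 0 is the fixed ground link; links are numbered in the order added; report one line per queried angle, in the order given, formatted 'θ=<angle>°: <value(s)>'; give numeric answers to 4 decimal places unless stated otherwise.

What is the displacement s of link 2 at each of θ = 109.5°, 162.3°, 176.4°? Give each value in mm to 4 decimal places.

segment 1 (0° to 28.3°, simple-harmonic, h = 20) is passed completely: s = 0.0000 + (20) = 20.0000
segment 2 (28.3° to 72.7°, uniform, h = 18) is passed completely: s = 20.0000 + (18) = 38.0000
segment 3 (72.7° to 104°, simple-harmonic, h = -7) is passed completely: s = 38.0000 + (-7) = 31.0000
θ = 109.5° falls in segment 4 (104° to 158.4°, simple-harmonic, h = 26): β = 109.5 − 104 = 5.5°, B = 54.4°; Δs = 26/2·(1 − cos(π·0.1011)) = 0.6503; s = 31.0000 + 0.6503 = 31.6503
segment 4 (104° to 158.4°, simple-harmonic, h = 26) is passed completely: s = 31.0000 + (26) = 57.0000
θ = 162.3° falls in segment 5 (158.4° to 181.8°, uniform, h = 24): β = 162.3 − 158.4 = 3.9°, B = 23.4°; Δs = 24·3.9/23.4 = 4.0000; s = 57.0000 + 4.0000 = 61.0000
θ = 176.4° falls in segment 5 (158.4° to 181.8°, uniform, h = 24): β = 176.4 − 158.4 = 18°, B = 23.4°; Δs = 24·18/23.4 = 18.4615; s = 57.0000 + 18.4615 = 75.4615

θ=109.5°: 31.6503
θ=162.3°: 61.0000
θ=176.4°: 75.4615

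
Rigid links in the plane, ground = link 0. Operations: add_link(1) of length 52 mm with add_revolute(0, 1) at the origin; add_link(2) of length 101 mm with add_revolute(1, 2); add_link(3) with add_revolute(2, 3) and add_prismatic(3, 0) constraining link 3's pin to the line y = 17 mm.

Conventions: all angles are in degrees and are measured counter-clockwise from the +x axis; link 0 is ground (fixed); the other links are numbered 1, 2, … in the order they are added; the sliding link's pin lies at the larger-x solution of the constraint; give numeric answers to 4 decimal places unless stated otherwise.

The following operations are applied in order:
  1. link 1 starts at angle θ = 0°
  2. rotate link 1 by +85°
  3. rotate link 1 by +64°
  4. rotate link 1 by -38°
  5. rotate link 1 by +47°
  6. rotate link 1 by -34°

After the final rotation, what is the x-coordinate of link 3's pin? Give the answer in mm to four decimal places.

geometry: r = 52 mm, L = 101 mm, e = 17 mm; θ starts at 0°
rotate link 1 by +85°: θ ← 0° +85° = 85°
rotate link 1 by +64°: θ ← 85° +64° = 149°
rotate link 1 by -38°: θ ← 149° -38° = 111°
rotate link 1 by +47°: θ ← 111° +47° = 158°
rotate link 1 by -34°: θ ← 158° -34° = 124°
crank pin P = (r cos θ, r sin θ) = (-29.078031, 43.109954)
h = r sin θ − e = 43.109954 − 17 = 26.109954
x = r cos θ + √(L² − h²) = -29.078031 + 97.566748 = 68.488717

68.4887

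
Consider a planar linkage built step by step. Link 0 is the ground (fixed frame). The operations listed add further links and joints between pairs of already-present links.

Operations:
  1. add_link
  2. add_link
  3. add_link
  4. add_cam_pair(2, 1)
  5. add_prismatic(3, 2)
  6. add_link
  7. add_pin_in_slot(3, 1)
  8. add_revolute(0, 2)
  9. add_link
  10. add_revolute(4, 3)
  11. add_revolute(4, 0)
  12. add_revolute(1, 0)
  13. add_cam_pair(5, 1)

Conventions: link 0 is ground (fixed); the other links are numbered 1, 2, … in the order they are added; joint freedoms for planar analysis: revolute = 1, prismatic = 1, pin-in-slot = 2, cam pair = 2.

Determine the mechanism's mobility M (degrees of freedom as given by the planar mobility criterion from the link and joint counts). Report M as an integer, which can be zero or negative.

(L,J1,J2)=(1,0,0); link0 fixed
link1: (2,0,0)
link2: (3,0,0)
link3: (4,0,0)
C 2-1 [J2]: (4,0,1)
P 3-2 [J1]: (4,1,1)
link4: (5,1,1)
PS 3-1 [J2]: (5,1,2)
R 0-2 [J1]: (5,2,2)
link5: (6,2,2)
R 4-3 [J1]: (6,3,2)
R 4-0 [J1]: (6,4,2)
R 1-0 [J1]: (6,5,2)
C 5-1 [J2]: (6,5,3)
Grübler: 3·5 − 2·5 − 3 = 2

M = 2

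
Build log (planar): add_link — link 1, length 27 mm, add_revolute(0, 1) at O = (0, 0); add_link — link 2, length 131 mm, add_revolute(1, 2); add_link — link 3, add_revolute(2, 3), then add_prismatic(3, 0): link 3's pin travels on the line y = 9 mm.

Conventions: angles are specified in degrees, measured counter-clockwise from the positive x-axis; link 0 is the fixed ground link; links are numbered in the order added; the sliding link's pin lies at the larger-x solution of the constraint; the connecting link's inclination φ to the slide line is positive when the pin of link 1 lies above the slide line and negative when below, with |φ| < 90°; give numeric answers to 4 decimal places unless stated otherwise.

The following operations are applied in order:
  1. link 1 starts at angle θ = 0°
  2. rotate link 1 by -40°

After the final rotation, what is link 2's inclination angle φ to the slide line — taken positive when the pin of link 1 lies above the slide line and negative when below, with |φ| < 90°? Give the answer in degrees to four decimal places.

geometry: r = 27 mm, L = 131 mm, e = 9 mm; θ starts at 0°
rotate link 1 by -40°: θ ← 0° -40° = -40°
h = r sin θ − e = -17.355265 − 9 = -26.355265
sin φ = h / L = -26.355265 / 131 = -0.20118523
φ = arcsin(-0.20118523) = -11.606277°

-11.6063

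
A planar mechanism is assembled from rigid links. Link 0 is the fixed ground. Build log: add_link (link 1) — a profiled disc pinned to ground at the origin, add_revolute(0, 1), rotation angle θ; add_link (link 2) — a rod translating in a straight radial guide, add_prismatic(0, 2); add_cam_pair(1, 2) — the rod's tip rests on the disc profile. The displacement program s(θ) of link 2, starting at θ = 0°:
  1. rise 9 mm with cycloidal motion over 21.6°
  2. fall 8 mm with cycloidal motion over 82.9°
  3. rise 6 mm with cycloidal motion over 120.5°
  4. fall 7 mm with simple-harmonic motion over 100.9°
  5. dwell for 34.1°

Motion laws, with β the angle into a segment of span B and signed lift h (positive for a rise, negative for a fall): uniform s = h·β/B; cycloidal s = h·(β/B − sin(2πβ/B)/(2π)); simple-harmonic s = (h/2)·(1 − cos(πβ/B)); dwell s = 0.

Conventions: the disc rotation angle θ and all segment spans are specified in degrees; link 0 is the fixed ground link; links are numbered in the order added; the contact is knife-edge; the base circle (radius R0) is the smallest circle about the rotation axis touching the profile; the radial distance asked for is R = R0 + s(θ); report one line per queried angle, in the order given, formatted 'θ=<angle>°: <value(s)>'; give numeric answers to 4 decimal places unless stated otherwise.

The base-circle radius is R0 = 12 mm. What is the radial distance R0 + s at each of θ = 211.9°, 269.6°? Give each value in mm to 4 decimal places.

seg 1 [0°–21.6°] cycloidal, h=9: full span → s += 9 → s = 9.0000
seg 2 [21.6°–104.5°] cycloidal, h=-8: full span → s += -8 → s = 1.0000
seg 3 [104.5°–225°] cycloidal, h=6: θ=211.9° here. β=107.4, B=120.5. 6·(0.8913 − sin(2π·0.8913)/(2π)) = 5.9504 → s = 6.9504
seg 3 [104.5°–225°] cycloidal, h=6: full span → s += 6 → s = 7.0000
seg 4 [225°–325.9°] simple-harmonic, h=-7: θ=269.6° here. β=44.6, B=100.9. -7/2·(1 − cos(π·0.4420)) = -2.8660 → s = 4.1340
θ=211.9°: R = R0 + s = 12 + 6.9504 = 18.9504
θ=269.6°: R = R0 + s = 12 + 4.1340 = 16.1340

θ=211.9°: 18.9504
θ=269.6°: 16.1340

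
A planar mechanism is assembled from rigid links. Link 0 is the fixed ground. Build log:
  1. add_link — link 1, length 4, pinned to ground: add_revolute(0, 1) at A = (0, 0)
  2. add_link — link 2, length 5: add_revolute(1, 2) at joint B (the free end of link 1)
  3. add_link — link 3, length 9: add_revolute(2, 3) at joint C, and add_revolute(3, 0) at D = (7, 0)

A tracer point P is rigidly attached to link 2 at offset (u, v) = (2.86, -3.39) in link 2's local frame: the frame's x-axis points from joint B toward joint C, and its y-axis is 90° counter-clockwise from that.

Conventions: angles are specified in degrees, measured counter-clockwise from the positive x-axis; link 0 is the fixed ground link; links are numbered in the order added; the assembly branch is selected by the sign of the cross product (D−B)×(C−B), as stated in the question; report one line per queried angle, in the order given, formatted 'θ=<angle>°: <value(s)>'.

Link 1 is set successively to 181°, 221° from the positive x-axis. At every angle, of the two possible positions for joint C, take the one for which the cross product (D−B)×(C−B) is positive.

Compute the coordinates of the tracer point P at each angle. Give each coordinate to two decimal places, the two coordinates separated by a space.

A=(0,0), D=(7.00,0)
θ=181°: B = A + 4.00·(cos181°, sin181°) = (-3.9994, -0.0698)
θ=181°: |BD| = 10.9996
θ=181°: circle(B,5.00) ∩ circle(D,9.00): a=2.9543, h=4.0339
θ=181°:   candidates: C₊=(-1.0708,3.9828) cross=44.371; C₋=(-1.0196,-4.0849) cross=-44.371
θ=181°:   branch + wants cross > 0 → take C=(-1.0708,3.9828) (cross=44.371)
θ=181°: ex = (C−B)/|BC| = (0.5857,0.8105); ey = (-0.8105,0.5857)
θ=181°: P = B + 2.86·ex + -3.39·ey = (0.4234,0.2627)
θ=221°: B = A + 4.00·(cos221°, sin221°) = (-3.0188, -2.6242)
θ=221°: |BD| = 10.3568
θ=221°: circle(B,5.00) ∩ circle(D,9.00): a=2.4749, h=4.3445
θ=221°:   candidates: C₊=(-1.7256,2.2056) cross=44.996; C₋=(0.4761,-6.1999) cross=-44.996
θ=221°:   branch + wants cross > 0 → take C=(-1.7256,2.2056) (cross=44.996)
θ=221°: ex = (C−B)/|BC| = (0.2587,0.9660); ey = (-0.9660,0.2587)
θ=221°: P = B + 2.86·ex + -3.39·ey = (0.9956,-0.7384)

θ=181°: 0.42 0.26
θ=221°: 1.00 -0.74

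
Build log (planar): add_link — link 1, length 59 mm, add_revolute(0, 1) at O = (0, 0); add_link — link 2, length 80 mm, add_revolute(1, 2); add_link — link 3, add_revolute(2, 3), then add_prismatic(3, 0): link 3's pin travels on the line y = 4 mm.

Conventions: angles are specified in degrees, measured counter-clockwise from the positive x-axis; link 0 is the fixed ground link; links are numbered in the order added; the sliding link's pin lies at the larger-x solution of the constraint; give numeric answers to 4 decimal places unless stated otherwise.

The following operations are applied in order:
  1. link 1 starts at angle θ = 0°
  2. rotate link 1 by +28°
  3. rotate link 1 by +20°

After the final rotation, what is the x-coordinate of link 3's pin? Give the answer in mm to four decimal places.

geometry: r = 59 mm, L = 80 mm, e = 4 mm; θ starts at 0°
rotate link 1 by +28°: θ ← 0° +28° = 28°
rotate link 1 by +20°: θ ← 28° +20° = 48°
crank pin P = (r cos θ, r sin θ) = (39.478706, 43.845545)
h = r sin θ − e = 43.845545 − 4 = 39.845545
x = r cos θ + √(L² − h²) = 39.478706 + 69.370978 = 108.849684

108.8497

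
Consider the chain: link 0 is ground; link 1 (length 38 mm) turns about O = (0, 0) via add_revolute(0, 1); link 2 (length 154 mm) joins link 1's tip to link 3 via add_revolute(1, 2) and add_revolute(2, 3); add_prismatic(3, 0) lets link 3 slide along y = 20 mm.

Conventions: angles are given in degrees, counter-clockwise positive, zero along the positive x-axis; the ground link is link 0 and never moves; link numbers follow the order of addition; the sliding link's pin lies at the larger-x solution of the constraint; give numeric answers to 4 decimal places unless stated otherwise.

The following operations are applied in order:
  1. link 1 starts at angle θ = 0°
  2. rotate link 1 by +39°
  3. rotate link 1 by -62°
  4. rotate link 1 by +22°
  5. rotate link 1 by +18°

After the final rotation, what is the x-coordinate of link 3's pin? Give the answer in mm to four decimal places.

geometry: r = 38 mm, L = 154 mm, e = 20 mm; θ starts at 0°
rotate link 1 by +39°: θ ← 0° +39° = 39°
rotate link 1 by -62°: θ ← 39° -62° = -23°
rotate link 1 by +22°: θ ← -23° +22° = -1°
rotate link 1 by +18°: θ ← -1° +18° = 17°
crank pin P = (r cos θ, r sin θ) = (36.339581, 11.110125)
h = r sin θ − e = 11.110125 − 20 = -8.889875
x = r cos θ + √(L² − h²) = 36.339581 + 153.743195 = 190.082776

190.0828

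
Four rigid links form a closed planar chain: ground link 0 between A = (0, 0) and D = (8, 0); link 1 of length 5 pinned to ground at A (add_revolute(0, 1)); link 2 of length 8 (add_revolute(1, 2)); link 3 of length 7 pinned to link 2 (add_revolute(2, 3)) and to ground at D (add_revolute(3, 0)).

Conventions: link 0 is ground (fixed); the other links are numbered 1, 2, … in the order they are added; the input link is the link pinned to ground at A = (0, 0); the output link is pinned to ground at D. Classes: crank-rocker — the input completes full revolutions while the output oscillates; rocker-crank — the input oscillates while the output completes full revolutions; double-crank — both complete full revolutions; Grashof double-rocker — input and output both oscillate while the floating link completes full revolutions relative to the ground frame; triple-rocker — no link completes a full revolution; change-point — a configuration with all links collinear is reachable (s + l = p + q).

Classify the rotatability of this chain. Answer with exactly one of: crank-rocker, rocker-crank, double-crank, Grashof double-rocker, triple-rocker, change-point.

lengths: ground=8, input=5, coupler=8, output=7
sorted: s=5 (shortest), l=8 (longest), p+q=15
s + l = 13 vs p + q = 15
s + l < p + q (Grashof) with shortest = input link → crank-rocker

crank-rocker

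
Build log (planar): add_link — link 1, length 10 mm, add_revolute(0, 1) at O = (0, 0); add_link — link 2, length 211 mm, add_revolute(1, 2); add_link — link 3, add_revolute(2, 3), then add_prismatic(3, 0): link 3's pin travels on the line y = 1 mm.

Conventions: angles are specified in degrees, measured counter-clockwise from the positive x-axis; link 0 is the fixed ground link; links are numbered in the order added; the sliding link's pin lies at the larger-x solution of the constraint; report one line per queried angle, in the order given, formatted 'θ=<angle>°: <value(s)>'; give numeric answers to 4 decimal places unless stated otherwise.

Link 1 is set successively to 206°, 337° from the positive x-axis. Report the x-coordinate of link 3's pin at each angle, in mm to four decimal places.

geometry: r = 10 mm, L = 211 mm, e = 1 mm
θ=206°: crank pin P = (r cos θ, r sin θ) = (-8.987940, -4.383711)
θ=206°: h = r sin θ − e = -4.383711 − 1 = -5.383711
θ=206°: x = r cos θ + √(L² − h²) = -8.987940 + 210.931306 = 201.943365
θ=337°: crank pin P = (r cos θ, r sin θ) = (9.205049, -3.907311)
θ=337°: h = r sin θ − e = -3.907311 − 1 = -4.907311
θ=337°: x = r cos θ + √(L² − h²) = 9.205049 + 210.942927 = 220.147975

θ=206°: 201.9434
θ=337°: 220.1480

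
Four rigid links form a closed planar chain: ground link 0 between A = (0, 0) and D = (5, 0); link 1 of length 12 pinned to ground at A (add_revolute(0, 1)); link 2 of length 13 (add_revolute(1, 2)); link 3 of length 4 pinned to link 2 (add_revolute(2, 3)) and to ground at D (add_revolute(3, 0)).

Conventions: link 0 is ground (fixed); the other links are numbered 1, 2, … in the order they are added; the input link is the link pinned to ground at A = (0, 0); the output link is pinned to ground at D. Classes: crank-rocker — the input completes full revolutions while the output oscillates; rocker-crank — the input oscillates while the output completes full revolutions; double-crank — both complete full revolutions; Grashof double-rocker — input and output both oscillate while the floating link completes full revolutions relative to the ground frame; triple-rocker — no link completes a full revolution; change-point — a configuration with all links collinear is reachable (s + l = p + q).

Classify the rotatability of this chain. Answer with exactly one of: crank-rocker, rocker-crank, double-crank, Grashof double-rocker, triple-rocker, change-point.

lengths: ground=5, input=12, coupler=13, output=4
sorted: s=4 (shortest), l=13 (longest), p+q=17
s + l = 17 vs p + q = 17
s + l = p + q → change-point (collinear configuration reachable)

change-point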